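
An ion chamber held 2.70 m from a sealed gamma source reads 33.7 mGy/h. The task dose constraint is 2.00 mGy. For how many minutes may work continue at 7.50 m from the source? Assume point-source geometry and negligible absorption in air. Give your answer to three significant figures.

Intensity scales as (d₁/d₂)², so rate at 7.50 m:
(2.70/7.50)² = 0.1296, so 33.7 × 0.1296 = 4.368 mGy/h.
Stay time = 2.00 mGy ÷ 4.368 mGy/h = 0.4579 h = 27.47 min.

27.5 min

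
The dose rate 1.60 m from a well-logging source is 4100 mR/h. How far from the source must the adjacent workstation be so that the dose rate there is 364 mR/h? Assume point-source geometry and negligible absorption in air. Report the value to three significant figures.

5.37 m

By the inverse-square law, d₂ = d₁·√(I₁/I₂).
I₁/I₂ = 4100/364 = 11.26, so d₂ = 1.60 × √11.26 = 5.369 m.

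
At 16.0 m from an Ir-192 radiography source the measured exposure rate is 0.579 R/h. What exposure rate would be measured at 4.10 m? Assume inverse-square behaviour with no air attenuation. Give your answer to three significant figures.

8.82 R/h

Using I₁d₁² = I₂d₂², scaling from 16.0 m to 4.10 m:
(16.0/4.10)² = 15.23, so 0.579 × 15.23 = 8.818 R/h.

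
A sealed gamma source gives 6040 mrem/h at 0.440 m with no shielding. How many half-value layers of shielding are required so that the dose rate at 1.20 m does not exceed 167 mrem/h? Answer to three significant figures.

At 1.20 m, distance alone gives 6040 × (0.440/1.20)² = 6040 × 0.1344 = 811.8 mrem/h.
Further attenuation needed: 811.8/167 = 4.861.
n = log₂(4.861) = 2.281 half-value layers.

2.28 half-value layers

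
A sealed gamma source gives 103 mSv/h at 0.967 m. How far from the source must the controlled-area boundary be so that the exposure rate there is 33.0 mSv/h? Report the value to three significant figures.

Applying the 1/r² law, d₂ = d₁·√(I₁/I₂).
I₁/I₂ = 103/33.0 = 3.121, so d₂ = 0.967 × √3.121 = 1.708 m.

1.71 m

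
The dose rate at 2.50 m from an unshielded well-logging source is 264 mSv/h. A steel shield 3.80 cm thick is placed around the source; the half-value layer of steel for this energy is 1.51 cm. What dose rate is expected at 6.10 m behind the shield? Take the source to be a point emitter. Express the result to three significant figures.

7.75 mSv/h

Distance alone: 264 × (2.50/6.10)² = 264 × 0.1680 = 44.35 mSv/h.
Shield: 3.80/1.51 = 2.517 half-value layers → attenuation 2^(−2.517) = 0.1747.
Combined: 44.35 × 0.1747 = 7.748 mSv/h.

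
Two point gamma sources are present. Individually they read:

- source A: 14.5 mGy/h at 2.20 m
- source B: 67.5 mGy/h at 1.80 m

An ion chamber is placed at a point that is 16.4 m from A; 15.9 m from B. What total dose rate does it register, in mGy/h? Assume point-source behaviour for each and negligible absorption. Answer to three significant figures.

By superposition, sum each source's inverse-square contribution:
A: 14.5 × (2.20/16.4)² = 0.2609 mGy/h
B: 67.5 × (1.80/15.9)² = 0.8651 mGy/h
Total = 0.2609 + 0.8651 = 1.126 mGy/h.

1.13 mGy/h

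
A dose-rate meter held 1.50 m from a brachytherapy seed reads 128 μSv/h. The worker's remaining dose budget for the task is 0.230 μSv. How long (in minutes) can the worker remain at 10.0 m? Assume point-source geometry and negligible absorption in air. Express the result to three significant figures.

Since intensity falls as 1/r², rate at 10.0 m:
128 × (1.50/10.0)² = 128 × 0.02250 = 2.880 μSv/h.
Stay time = 0.230 μSv ÷ 2.880 μSv/h = 0.07986 h = 4.792 min.

4.79 min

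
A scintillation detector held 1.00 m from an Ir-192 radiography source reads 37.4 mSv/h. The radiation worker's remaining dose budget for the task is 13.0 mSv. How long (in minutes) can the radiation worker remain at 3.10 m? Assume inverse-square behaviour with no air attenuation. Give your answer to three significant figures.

Since intensity falls as 1/r², rate at 3.10 m:
37.4 × (1.00/3.10)² = 37.4 × 0.1041 = 3.893 mSv/h.
Stay time = 13.0 mSv ÷ 3.893 mSv/h = 3.339 h = 200.3 min.

200 min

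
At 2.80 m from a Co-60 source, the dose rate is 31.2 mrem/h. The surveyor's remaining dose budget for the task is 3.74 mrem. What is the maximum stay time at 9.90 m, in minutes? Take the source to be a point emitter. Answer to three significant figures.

89.9 min

Intensity scales as (d₁/d₂)², so rate at 9.90 m:
(2.80/9.90)² = 0.07999, so 31.2 × 0.07999 = 2.496 mrem/h.
Stay time = 3.74 mrem ÷ 2.496 mrem/h = 1.498 h = 89.88 min.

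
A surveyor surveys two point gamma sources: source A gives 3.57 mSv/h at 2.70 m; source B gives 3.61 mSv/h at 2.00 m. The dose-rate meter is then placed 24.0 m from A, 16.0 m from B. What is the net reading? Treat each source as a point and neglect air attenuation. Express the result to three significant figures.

By superposition, sum each source's inverse-square contribution:
A: 3.57 × (2.70/24.0)² = 0.04518 mSv/h
B: 3.61 × (2.00/16.0)² = 0.05641 mSv/h
Total = 0.04518 + 0.05641 = 0.1016 mSv/h.

0.102 mSv/h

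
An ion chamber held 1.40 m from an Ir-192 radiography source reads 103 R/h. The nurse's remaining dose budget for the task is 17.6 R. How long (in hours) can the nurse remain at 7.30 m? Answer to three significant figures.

By the inverse-square law, rate at 7.30 m:
103 × (1.40/7.30)² = 103 × 0.03678 = 3.788 R/h.
Stay time = 17.6 R ÷ 3.788 R/h = 4.646 h.

4.65 h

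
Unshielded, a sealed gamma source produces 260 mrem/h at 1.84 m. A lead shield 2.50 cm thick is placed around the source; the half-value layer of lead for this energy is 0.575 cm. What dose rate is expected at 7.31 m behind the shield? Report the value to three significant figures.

0.809 mrem/h

Distance alone: 260 × (1.84/7.31)² = 260 × 0.06336 = 16.47 mrem/h.
Shield: 2.50/0.575 = 4.348 half-value layers → attenuation 2^(−4.348) = 0.04910.
Combined: 16.47 × 0.04910 = 0.8087 mrem/h.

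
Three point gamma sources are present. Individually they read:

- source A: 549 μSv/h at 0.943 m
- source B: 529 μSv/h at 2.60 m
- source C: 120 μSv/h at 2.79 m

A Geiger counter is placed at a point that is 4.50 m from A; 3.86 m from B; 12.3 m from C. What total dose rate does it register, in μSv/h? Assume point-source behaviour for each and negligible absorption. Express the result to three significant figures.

By superposition, sum each source's inverse-square contribution:
A: 549 × (0.943/4.50)² = 24.11 μSv/h
B: 529 × (2.60/3.86)² = 240.0 μSv/h
C: 120 × (2.79/12.3)² = 6.174 μSv/h
Total = 24.11 + 240.0 + 6.174 = 270.3 μSv/h.

270 μSv/h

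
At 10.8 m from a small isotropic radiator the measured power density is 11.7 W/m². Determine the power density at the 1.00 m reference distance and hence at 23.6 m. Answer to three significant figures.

Using I₁d₁² = I₂d₂²,
At 1.00 m: (10.8/1.00)² = 116.6, so 11.7 × 116.6 = 1364 W/m²
At 23.6 m: (1.00/23.6)² = 0.001795, so 1364 × 0.001795 = 2.448 W/m².

1360 W/m²; 2.45 W/m²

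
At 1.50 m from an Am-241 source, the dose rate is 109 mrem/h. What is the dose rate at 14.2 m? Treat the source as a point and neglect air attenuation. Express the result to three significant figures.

Applying the 1/r² law, the rate at 14.2 m is
109 × (1.50/14.2)² = 109 × 0.01116 = 1.216 mrem/h.

1.22 mrem/h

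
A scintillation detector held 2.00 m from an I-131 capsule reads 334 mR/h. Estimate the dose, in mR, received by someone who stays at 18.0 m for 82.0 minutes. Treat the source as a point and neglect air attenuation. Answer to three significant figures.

Using I₁d₁² = I₂d₂², rate at 18.0 m:
(2.00/18.0)² = 0.01235, so 334 × 0.01235 = 4.125 mR/h.
Dose = rate × time = 4.125 mR/h × 1.367 h = 5.639 mR.

5.64 mR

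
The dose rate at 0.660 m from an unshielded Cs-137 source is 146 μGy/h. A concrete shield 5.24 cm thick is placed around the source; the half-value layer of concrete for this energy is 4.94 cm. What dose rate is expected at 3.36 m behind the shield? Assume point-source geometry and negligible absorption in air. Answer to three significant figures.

2.70 μGy/h

Distance alone: (0.660/3.36)² = 0.03858, so 146 × 0.03858 = 5.633 μGy/h.
Shield: 5.24/4.94 = 1.061 half-value layers → attenuation 2^(−1.061) = 0.4793.
Combined: 5.633 × 0.4793 = 2.700 μGy/h.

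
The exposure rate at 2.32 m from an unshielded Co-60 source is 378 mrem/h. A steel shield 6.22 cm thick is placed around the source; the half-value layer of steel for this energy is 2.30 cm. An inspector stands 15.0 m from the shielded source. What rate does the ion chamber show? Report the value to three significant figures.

Distance alone: (2.32/15.0)² = 0.02392, so 378 × 0.02392 = 9.042 mrem/h.
Shield: 6.22/2.30 = 2.704 half-value layers → attenuation 2^(−2.704) = 0.1535.
Combined: 9.042 × 0.1535 = 1.388 mrem/h.

1.39 mrem/h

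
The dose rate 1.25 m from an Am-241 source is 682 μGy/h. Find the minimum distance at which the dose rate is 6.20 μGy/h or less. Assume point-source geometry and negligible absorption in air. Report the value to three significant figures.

Applying the 1/r² law, d₂ = d₁·√(I₁/I₂).
I₁/I₂ = 682/6.20 = 110.0, so d₂ = 1.25 × √110.0 = 13.11 m.

13.1 m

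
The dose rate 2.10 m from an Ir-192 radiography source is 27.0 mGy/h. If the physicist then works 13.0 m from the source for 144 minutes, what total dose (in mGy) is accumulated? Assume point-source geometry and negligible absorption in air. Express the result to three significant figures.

Since intensity falls as 1/r², rate at 13.0 m:
27.0 × (2.10/13.0)² = 27.0 × 0.02609 = 0.7044 mGy/h.
Dose = rate × time = 0.7044 mGy/h × 2.400 h = 1.691 mGy.

1.69 mGy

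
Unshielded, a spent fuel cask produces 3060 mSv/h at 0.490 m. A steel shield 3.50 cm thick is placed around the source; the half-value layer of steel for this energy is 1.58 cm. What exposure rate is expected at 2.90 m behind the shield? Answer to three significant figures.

18.8 mSv/h

Distance alone: 3060 × (0.490/2.90)² = 3060 × 0.02855 = 87.36 mSv/h.
Shield: 3.50/1.58 = 2.215 half-value layers → attenuation 2^(−2.215) = 0.2154.
Combined: 87.36 × 0.2154 = 18.82 mSv/h.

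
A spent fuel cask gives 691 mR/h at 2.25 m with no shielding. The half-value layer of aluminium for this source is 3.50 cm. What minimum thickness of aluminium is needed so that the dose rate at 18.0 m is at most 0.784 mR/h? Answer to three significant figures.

13.2 cm

At 18.0 m, distance alone gives 691 × (2.25/18.0)² = 691 × 0.01562 = 10.79 mR/h.
Further attenuation needed: 10.79/0.784 = 13.76.
n = log₂(13.76) = 3.782 half-value layers.
Thickness = 3.782 × 3.50 cm = 13.24 cm.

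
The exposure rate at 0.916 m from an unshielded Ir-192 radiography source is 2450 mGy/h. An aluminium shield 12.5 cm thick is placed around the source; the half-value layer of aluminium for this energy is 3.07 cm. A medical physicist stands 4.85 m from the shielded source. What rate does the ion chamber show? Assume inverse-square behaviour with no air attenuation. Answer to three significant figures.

5.20 mGy/h

Distance alone: (0.916/4.85)² = 0.03567, so 2450 × 0.03567 = 87.39 mGy/h.
Shield: 12.5/3.07 = 4.072 half-value layers → attenuation 2^(−4.072) = 0.05946.
Combined: 87.39 × 0.05946 = 5.196 mGy/h.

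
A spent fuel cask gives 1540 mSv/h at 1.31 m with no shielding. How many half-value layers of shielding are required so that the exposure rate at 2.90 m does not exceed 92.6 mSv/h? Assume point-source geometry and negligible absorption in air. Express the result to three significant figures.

At 2.90 m, distance alone gives 1540 × (1.31/2.90)² = 1540 × 0.2041 = 314.3 mSv/h.
Further attenuation needed: 314.3/92.6 = 3.394.
n = log₂(3.394) = 1.763 half-value layers.

1.76 half-value layers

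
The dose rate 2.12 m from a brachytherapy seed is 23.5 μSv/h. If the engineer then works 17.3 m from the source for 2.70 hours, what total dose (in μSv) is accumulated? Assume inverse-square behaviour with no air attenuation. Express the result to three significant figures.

0.953 μSv

Since intensity falls as 1/r², rate at 17.3 m:
(2.12/17.3)² = 0.01502, so 23.5 × 0.01502 = 0.3530 μSv/h.
Dose = rate × time = 0.3530 μSv/h × 2.700 h = 0.9531 μSv.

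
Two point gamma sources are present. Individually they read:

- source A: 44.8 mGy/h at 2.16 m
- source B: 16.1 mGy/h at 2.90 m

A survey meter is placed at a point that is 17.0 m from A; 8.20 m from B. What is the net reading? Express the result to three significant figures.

2.74 mGy/h

Each source contributes Iᵢ·(dᵢ/rᵢ)²; contributions add.
A: 44.8 × (2.16/17.0)² = 0.7232 mGy/h
B: 16.1 × (2.90/8.20)² = 2.014 mGy/h
Total = 0.7232 + 2.014 = 2.737 mGy/h.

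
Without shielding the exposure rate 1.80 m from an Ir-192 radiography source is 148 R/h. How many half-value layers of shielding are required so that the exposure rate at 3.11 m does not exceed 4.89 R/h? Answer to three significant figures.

3.34 half-value layers

At 3.11 m, distance alone gives 148 × (1.80/3.11)² = 148 × 0.3350 = 49.58 R/h.
Further attenuation needed: 49.58/4.89 = 10.14.
n = log₂(10.14) = 3.342 half-value layers.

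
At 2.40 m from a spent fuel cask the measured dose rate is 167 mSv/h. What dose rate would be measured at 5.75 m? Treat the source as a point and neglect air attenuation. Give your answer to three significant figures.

Intensity scales as (d₁/d₂)², so scaling from 2.40 m to 5.75 m:
167 × (2.40/5.75)² = 167 × 0.1742 = 29.09 mSv/h.

29.1 mSv/h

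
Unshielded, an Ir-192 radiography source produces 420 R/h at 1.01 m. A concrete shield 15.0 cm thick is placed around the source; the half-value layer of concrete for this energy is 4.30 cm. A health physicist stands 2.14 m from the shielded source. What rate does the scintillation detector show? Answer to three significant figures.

Distance alone: (1.01/2.14)² = 0.2227, so 420 × 0.2227 = 93.53 R/h.
Shield: 15.0/4.30 = 3.488 half-value layers → attenuation 2^(−3.488) = 0.08913.
Combined: 93.53 × 0.08913 = 8.336 R/h.

8.34 R/h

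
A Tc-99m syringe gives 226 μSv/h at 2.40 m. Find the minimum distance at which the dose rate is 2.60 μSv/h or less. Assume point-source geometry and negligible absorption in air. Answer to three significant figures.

22.4 m

Intensity scales as (d₁/d₂)², so d₂ = d₁·√(I₁/I₂).
I₁/I₂ = 226/2.60 = 86.92, so d₂ = 2.40 × √86.92 = 22.38 m.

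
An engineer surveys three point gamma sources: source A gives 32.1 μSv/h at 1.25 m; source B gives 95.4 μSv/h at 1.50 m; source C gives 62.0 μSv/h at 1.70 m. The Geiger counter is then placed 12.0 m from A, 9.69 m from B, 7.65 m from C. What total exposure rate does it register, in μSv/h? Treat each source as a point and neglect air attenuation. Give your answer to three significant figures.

5.70 μSv/h

Each source contributes Iᵢ·(dᵢ/rᵢ)²; contributions add.
A: 32.1 × (1.25/12.0)² = 0.3483 μSv/h
B: 95.4 × (1.50/9.69)² = 2.286 μSv/h
C: 62.0 × (1.70/7.65)² = 3.062 μSv/h
Total = 0.3483 + 2.286 + 3.062 = 5.696 μSv/h.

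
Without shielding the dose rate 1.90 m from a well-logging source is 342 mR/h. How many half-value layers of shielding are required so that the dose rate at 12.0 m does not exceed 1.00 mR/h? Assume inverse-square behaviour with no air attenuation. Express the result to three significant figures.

3.10 half-value layers

At 12.0 m, distance alone gives 342 × (1.90/12.0)² = 342 × 0.02507 = 8.574 mR/h.
Further attenuation needed: 8.574/1.00 = 8.574.
n = log₂(8.574) = 3.100 half-value layers.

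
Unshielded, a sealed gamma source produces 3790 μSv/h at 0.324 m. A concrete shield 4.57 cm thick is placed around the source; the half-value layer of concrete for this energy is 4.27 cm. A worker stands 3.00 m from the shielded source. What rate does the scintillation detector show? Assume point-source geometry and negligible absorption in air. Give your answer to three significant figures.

21.1 μSv/h

Distance alone: 3790 × (0.324/3.00)² = 3790 × 0.01166 = 44.19 μSv/h.
Shield: 4.57/4.27 = 1.070 half-value layers → attenuation 2^(−1.070) = 0.4763.
Combined: 44.19 × 0.4763 = 21.05 μSv/h.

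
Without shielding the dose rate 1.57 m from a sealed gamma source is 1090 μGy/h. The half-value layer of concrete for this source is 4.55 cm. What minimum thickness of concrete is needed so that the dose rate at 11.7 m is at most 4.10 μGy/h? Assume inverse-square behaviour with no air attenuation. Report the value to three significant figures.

10.3 cm

At 11.7 m, distance alone gives 1090 × (1.57/11.7)² = 1090 × 0.01801 = 19.63 μGy/h.
Further attenuation needed: 19.63/4.10 = 4.788.
n = log₂(4.788) = 2.259 half-value layers.
Thickness = 2.259 × 4.55 cm = 10.28 cm.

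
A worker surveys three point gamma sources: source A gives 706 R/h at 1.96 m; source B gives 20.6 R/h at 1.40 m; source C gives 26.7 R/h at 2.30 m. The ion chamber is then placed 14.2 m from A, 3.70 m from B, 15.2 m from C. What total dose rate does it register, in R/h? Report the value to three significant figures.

By superposition, sum each source's inverse-square contribution:
A: 706 × (1.96/14.2)² = 13.45 R/h
B: 20.6 × (1.40/3.70)² = 2.949 R/h
C: 26.7 × (2.30/15.2)² = 0.6113 R/h
Total = 13.45 + 2.949 + 0.6113 = 17.01 R/h.

17.0 R/h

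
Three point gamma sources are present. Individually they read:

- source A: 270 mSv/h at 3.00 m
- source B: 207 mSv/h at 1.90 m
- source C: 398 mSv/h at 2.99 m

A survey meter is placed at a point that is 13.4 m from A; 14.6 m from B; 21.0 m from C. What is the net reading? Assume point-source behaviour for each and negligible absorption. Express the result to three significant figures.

By superposition, sum each source's inverse-square contribution:
A: 270 × (3.00/13.4)² = 13.53 mSv/h
B: 207 × (1.90/14.6)² = 3.506 mSv/h
C: 398 × (2.99/21.0)² = 8.068 mSv/h
Total = 13.53 + 3.506 + 8.068 = 25.10 mSv/h.

25.1 mSv/h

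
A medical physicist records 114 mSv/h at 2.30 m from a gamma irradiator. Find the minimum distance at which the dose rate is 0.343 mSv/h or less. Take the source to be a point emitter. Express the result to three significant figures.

By the inverse-square law, d₂ = d₁·√(I₁/I₂).
I₁/I₂ = 114/0.343 = 332.4, so d₂ = 2.30 × √332.4 = 41.93 m.

41.9 m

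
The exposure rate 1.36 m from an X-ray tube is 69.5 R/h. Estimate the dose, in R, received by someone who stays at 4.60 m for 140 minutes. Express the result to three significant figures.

Using I₁d₁² = I₂d₂², rate at 4.60 m:
(1.36/4.60)² = 0.08741, so 69.5 × 0.08741 = 6.075 R/h.
Dose = rate × time = 6.075 R/h × 2.333 h = 14.17 R.

14.2 R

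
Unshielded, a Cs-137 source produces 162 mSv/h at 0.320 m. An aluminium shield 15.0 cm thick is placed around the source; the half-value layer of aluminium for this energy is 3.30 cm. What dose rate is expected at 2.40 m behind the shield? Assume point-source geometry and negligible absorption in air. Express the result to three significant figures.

0.123 mSv/h

Distance alone: 162 × (0.320/2.40)² = 162 × 0.01778 = 2.880 mSv/h.
Shield: 15.0/3.30 = 4.545 half-value layers → attenuation 2^(−4.545) = 0.04284.
Combined: 2.880 × 0.04284 = 0.1234 mSv/h.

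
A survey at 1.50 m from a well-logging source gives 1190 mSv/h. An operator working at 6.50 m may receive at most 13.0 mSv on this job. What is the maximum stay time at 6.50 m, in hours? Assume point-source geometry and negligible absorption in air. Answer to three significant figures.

Intensity scales as (d₁/d₂)², so rate at 6.50 m:
1190 × (1.50/6.50)² = 1190 × 0.05325 = 63.37 mSv/h.
Stay time = 13.0 mSv ÷ 63.37 mSv/h = 0.2051 h.

0.205 h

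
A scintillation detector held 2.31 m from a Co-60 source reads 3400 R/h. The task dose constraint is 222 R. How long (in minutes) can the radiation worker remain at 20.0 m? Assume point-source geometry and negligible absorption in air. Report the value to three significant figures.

Applying the 1/r² law, rate at 20.0 m:
(2.31/20.0)² = 0.01334, so 3400 × 0.01334 = 45.36 R/h.
Stay time = 222 R ÷ 45.36 R/h = 4.894 h = 293.6 min.

294 min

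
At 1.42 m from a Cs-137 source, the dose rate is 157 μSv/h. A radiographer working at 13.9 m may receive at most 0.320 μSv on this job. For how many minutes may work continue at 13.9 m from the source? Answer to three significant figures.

By the inverse-square law, rate at 13.9 m:
157 × (1.42/13.9)² = 157 × 0.01044 = 1.639 μSv/h.
Stay time = 0.320 μSv ÷ 1.639 μSv/h = 0.1952 h = 11.71 min.

11.7 min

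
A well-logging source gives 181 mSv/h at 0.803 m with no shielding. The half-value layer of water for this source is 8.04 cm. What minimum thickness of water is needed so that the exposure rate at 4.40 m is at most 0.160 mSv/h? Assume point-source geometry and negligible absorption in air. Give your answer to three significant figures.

42.1 cm

At 4.40 m, distance alone gives (0.803/4.40)² = 0.03331, so 181 × 0.03331 = 6.029 mSv/h.
Further attenuation needed: 6.029/0.160 = 37.68.
n = log₂(37.68) = 5.236 half-value layers.
Thickness = 5.236 × 8.04 cm = 42.10 cm.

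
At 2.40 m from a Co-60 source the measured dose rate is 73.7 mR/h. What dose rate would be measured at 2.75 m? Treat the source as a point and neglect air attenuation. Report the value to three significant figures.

56.1 mR/h

Intensity scales as (d₁/d₂)², so scaling from 2.40 m to 2.75 m:
73.7 × (2.40/2.75)² = 73.7 × 0.7617 = 56.14 mR/h.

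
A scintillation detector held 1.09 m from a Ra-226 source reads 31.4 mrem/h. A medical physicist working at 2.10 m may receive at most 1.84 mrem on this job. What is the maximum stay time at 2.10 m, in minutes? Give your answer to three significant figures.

13.1 min

Since intensity falls as 1/r², rate at 2.10 m:
31.4 × (1.09/2.10)² = 31.4 × 0.2694 = 8.459 mrem/h.
Stay time = 1.84 mrem ÷ 8.459 mrem/h = 0.2175 h = 13.05 min.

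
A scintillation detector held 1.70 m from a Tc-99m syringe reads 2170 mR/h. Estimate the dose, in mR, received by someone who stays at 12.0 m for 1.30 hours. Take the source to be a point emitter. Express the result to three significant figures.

Using I₁d₁² = I₂d₂², rate at 12.0 m:
2170 × (1.70/12.0)² = 2170 × 0.02007 = 43.55 mR/h.
Dose = rate × time = 43.55 mR/h × 1.300 h = 56.61 mR.

56.6 mR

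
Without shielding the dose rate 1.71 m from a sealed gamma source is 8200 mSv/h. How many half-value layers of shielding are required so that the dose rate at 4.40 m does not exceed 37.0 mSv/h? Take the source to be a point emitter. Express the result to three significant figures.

5.06 half-value layers

At 4.40 m, distance alone gives 8200 × (1.71/4.40)² = 8200 × 0.1510 = 1238 mSv/h.
Further attenuation needed: 1238/37.0 = 33.46.
n = log₂(33.46) = 5.064 half-value layers.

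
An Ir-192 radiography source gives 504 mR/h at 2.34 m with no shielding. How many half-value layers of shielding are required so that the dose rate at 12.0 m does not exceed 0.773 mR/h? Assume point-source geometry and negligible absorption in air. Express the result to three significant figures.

4.63 half-value layers

At 12.0 m, distance alone gives (2.34/12.0)² = 0.03802, so 504 × 0.03802 = 19.16 mR/h.
Further attenuation needed: 19.16/0.773 = 24.79.
n = log₂(24.79) = 4.632 half-value layers.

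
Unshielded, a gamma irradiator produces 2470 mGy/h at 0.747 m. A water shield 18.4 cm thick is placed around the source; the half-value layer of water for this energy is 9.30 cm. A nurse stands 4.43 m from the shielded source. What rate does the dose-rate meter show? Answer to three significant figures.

17.8 mGy/h

Distance alone: (0.747/4.43)² = 0.02843, so 2470 × 0.02843 = 70.22 mGy/h.
Shield: 18.4/9.30 = 1.978 half-value layers → attenuation 2^(−1.978) = 0.2538.
Combined: 70.22 × 0.2538 = 17.82 mGy/h.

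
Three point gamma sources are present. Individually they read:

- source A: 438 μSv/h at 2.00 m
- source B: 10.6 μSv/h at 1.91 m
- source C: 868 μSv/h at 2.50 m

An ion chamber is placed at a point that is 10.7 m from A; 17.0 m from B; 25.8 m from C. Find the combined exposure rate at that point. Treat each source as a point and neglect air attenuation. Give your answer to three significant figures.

Each source contributes Iᵢ·(dᵢ/rᵢ)²; contributions add.
A: 438 × (2.00/10.7)² = 15.30 μSv/h
B: 10.6 × (1.91/17.0)² = 0.1338 μSv/h
C: 868 × (2.50/25.8)² = 8.150 μSv/h
Total = 15.30 + 0.1338 + 8.150 = 23.58 μSv/h.

23.6 μSv/h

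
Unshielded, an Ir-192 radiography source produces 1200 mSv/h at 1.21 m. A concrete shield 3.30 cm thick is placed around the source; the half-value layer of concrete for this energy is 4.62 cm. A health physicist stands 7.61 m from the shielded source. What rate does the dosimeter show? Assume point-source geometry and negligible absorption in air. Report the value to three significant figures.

Distance alone: 1200 × (1.21/7.61)² = 1200 × 0.02528 = 30.34 mSv/h.
Shield: 3.30/4.62 = 0.7143 half-value layers → attenuation 2^(−0.7143) = 0.6095.
Combined: 30.34 × 0.6095 = 18.49 mSv/h.

18.5 mSv/h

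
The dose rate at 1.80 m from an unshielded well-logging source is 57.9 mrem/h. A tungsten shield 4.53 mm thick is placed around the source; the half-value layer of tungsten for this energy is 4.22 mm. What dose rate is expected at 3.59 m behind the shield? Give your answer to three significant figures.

6.92 mrem/h

Distance alone: 57.9 × (1.80/3.59)² = 57.9 × 0.2514 = 14.56 mrem/h.
Shield: 4.53/4.22 = 1.073 half-value layers → attenuation 2^(−1.073) = 0.4753.
Combined: 14.56 × 0.4753 = 6.920 mrem/h.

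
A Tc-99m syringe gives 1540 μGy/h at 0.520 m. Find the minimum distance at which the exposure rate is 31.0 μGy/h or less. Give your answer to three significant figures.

3.67 m

Intensity scales as (d₁/d₂)², so d₂ = d₁·√(I₁/I₂).
I₁/I₂ = 1540/31.0 = 49.68, so d₂ = 0.520 × √49.68 = 3.665 m.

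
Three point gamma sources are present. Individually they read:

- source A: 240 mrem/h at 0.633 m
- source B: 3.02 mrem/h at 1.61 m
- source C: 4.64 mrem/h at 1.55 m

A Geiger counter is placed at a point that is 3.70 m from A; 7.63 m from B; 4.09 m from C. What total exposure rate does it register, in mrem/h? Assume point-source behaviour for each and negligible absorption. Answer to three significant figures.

By superposition, sum each source's inverse-square contribution:
A: 240 × (0.633/3.70)² = 7.024 mrem/h
B: 3.02 × (1.61/7.63)² = 0.1345 mrem/h
C: 4.64 × (1.55/4.09)² = 0.6664 mrem/h
Total = 7.024 + 0.1345 + 0.6664 = 7.825 mrem/h.

7.83 mrem/h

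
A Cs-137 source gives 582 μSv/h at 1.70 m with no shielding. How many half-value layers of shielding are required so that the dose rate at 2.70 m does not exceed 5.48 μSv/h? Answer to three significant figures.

5.40 half-value layers

At 2.70 m, distance alone gives 582 × (1.70/2.70)² = 582 × 0.3964 = 230.7 μSv/h.
Further attenuation needed: 230.7/5.48 = 42.10.
n = log₂(42.10) = 5.396 half-value layers.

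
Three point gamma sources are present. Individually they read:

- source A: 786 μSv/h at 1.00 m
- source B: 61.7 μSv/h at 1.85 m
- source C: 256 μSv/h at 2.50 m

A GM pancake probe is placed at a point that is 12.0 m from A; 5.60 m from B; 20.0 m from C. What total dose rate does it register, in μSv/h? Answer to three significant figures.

16.2 μSv/h

By superposition, sum each source's inverse-square contribution:
A: 786 × (1.00/12.0)² = 5.458 μSv/h
B: 61.7 × (1.85/5.60)² = 6.734 μSv/h
C: 256 × (2.50/20.0)² = 4.000 μSv/h
Total = 5.458 + 6.734 + 4.000 = 16.19 μSv/h.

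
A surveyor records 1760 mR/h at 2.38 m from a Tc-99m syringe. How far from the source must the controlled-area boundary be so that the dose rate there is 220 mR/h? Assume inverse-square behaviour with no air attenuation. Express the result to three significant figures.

Using I₁d₁² = I₂d₂², d₂ = d₁·√(I₁/I₂).
I₁/I₂ = 1760/220 = 8.000, so d₂ = 2.38 × √8.000 = 6.732 m.

6.73 m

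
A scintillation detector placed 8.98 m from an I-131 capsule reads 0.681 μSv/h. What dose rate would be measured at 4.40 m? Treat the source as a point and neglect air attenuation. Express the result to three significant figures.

2.84 μSv/h

Intensity scales as (d₁/d₂)², so scaling from 8.98 m to 4.40 m:
(8.98/4.40)² = 4.165, so 0.681 × 4.165 = 2.836 μSv/h.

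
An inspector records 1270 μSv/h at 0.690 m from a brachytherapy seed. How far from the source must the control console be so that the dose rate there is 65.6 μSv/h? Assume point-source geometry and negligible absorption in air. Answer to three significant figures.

3.04 m

Intensity scales as (d₁/d₂)², so d₂ = d₁·√(I₁/I₂).
I₁/I₂ = 1270/65.6 = 19.36, so d₂ = 0.690 × √19.36 = 3.036 m.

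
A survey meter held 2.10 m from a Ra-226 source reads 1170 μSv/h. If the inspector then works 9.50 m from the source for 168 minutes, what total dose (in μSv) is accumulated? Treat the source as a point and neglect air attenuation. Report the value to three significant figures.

Applying the 1/r² law, rate at 9.50 m:
(2.10/9.50)² = 0.04886, so 1170 × 0.04886 = 57.17 μSv/h.
Dose = rate × time = 57.17 μSv/h × 2.800 h = 160.1 μSv.

160 μSv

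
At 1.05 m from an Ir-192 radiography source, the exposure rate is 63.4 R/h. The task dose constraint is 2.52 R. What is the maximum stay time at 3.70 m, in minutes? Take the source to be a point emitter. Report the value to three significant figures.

Using I₁d₁² = I₂d₂², rate at 3.70 m:
(1.05/3.70)² = 0.08053, so 63.4 × 0.08053 = 5.106 R/h.
Stay time = 2.52 R ÷ 5.106 R/h = 0.4935 h = 29.61 min.

29.6 min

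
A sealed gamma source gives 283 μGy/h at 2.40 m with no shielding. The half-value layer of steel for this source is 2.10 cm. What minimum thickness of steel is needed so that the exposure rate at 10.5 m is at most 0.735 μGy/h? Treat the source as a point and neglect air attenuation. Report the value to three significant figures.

At 10.5 m, distance alone gives (2.40/10.5)² = 0.05224, so 283 × 0.05224 = 14.78 μGy/h.
Further attenuation needed: 14.78/0.735 = 20.11.
n = log₂(20.11) = 4.330 half-value layers.
Thickness = 4.330 × 2.10 cm = 9.093 cm.

9.09 cm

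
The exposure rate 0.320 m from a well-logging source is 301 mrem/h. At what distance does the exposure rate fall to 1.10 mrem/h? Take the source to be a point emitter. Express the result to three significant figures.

5.29 m

Applying the 1/r² law, d₂ = d₁·√(I₁/I₂).
I₁/I₂ = 301/1.10 = 273.6, so d₂ = 0.320 × √273.6 = 5.293 m.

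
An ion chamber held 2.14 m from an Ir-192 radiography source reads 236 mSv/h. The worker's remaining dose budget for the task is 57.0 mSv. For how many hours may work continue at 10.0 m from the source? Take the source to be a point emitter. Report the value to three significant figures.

5.27 h

Since intensity falls as 1/r², rate at 10.0 m:
236 × (2.14/10.0)² = 236 × 0.04580 = 10.81 mSv/h.
Stay time = 57.0 mSv ÷ 10.81 mSv/h = 5.273 h.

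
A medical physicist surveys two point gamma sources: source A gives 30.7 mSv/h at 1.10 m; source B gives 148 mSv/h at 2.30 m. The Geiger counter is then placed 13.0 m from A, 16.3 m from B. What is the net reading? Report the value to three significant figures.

3.17 mSv/h

Each source contributes Iᵢ·(dᵢ/rᵢ)²; contributions add.
A: 30.7 × (1.10/13.0)² = 0.2198 mSv/h
B: 148 × (2.30/16.3)² = 2.947 mSv/h
Total = 0.2198 + 2.947 = 3.167 mSv/h.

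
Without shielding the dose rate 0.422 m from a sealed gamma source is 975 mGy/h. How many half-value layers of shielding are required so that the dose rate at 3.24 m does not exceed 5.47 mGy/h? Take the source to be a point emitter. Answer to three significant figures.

1.60 half-value layers

At 3.24 m, distance alone gives (0.422/3.24)² = 0.01696, so 975 × 0.01696 = 16.54 mGy/h.
Further attenuation needed: 16.54/5.47 = 3.024.
n = log₂(3.024) = 1.596 half-value layers.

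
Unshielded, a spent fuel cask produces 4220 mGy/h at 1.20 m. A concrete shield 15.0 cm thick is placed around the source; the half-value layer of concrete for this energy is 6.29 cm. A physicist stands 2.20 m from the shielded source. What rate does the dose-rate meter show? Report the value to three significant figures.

Distance alone: 4220 × (1.20/2.20)² = 4220 × 0.2975 = 1255 mGy/h.
Shield: 15.0/6.29 = 2.385 half-value layers → attenuation 2^(−2.385) = 0.1914.
Combined: 1255 × 0.1914 = 240.2 mGy/h.

240 mGy/h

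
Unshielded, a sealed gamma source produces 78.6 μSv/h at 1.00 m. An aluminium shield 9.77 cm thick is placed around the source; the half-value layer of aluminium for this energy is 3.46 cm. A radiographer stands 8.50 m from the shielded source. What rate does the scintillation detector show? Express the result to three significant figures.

0.154 μSv/h

Distance alone: (1.00/8.50)² = 0.01384, so 78.6 × 0.01384 = 1.088 μSv/h.
Shield: 9.77/3.46 = 2.824 half-value layers → attenuation 2^(−2.824) = 0.1412.
Combined: 1.088 × 0.1412 = 0.1536 μSv/h.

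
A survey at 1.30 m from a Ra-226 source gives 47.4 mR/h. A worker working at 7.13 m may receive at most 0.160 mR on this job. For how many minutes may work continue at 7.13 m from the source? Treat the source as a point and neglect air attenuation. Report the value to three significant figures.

By the inverse-square law, rate at 7.13 m:
(1.30/7.13)² = 0.03324, so 47.4 × 0.03324 = 1.576 mR/h.
Stay time = 0.160 mR ÷ 1.576 mR/h = 0.1015 h = 6.090 min.

6.09 min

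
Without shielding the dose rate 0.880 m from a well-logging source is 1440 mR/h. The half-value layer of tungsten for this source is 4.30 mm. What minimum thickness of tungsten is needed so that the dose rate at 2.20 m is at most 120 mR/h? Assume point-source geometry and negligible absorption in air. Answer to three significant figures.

At 2.20 m, distance alone gives 1440 × (0.880/2.20)² = 1440 × 0.1600 = 230.4 mR/h.
Further attenuation needed: 230.4/120 = 1.920.
n = log₂(1.920) = 0.9411 half-value layers.
Thickness = 0.9411 × 4.30 mm = 4.047 mm.

4.05 mm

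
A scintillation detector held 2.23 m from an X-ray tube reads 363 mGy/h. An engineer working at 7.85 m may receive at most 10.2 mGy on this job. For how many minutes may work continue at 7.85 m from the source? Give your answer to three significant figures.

20.9 min

Intensity scales as (d₁/d₂)², so rate at 7.85 m:
363 × (2.23/7.85)² = 363 × 0.08070 = 29.29 mGy/h.
Stay time = 10.2 mGy ÷ 29.29 mGy/h = 0.3482 h = 20.89 min.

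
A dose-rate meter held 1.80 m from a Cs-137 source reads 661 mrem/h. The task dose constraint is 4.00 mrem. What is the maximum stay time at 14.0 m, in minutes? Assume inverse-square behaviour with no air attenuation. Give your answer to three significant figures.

Since intensity falls as 1/r², rate at 14.0 m:
(1.80/14.0)² = 0.01653, so 661 × 0.01653 = 10.93 mrem/h.
Stay time = 4.00 mrem ÷ 10.93 mrem/h = 0.3660 h = 21.96 min.

22.0 min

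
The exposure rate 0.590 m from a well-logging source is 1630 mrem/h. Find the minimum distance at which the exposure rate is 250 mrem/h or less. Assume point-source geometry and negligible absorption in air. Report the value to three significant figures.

1.51 m

Intensity scales as (d₁/d₂)², so d₂ = d₁·√(I₁/I₂).
I₁/I₂ = 1630/250 = 6.520, so d₂ = 0.590 × √6.520 = 1.507 m.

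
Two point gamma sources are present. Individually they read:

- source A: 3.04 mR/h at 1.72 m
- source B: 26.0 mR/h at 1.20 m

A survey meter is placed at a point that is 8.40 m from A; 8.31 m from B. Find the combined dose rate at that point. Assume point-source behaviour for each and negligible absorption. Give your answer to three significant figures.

0.670 mR/h

Each source contributes Iᵢ·(dᵢ/rᵢ)²; contributions add.
A: 3.04 × (1.72/8.40)² = 0.1275 mR/h
B: 26.0 × (1.20/8.31)² = 0.5422 mR/h
Total = 0.1275 + 0.5422 = 0.6697 mR/h.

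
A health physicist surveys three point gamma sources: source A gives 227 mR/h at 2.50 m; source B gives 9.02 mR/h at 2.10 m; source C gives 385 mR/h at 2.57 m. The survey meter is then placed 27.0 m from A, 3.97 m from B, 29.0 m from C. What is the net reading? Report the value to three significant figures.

7.49 mR/h

Each source contributes Iᵢ·(dᵢ/rᵢ)²; contributions add.
A: 227 × (2.50/27.0)² = 1.946 mR/h
B: 9.02 × (2.10/3.97)² = 2.524 mR/h
C: 385 × (2.57/29.0)² = 3.024 mR/h
Total = 1.946 + 2.524 + 3.024 = 7.494 mR/h.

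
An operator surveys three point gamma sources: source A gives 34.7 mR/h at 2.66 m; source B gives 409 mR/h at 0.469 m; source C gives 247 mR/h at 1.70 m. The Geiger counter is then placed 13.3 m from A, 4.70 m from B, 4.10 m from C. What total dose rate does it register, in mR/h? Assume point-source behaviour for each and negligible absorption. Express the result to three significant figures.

47.9 mR/h

Each source contributes Iᵢ·(dᵢ/rᵢ)²; contributions add.
A: 34.7 × (2.66/13.3)² = 1.388 mR/h
B: 409 × (0.469/4.70)² = 4.073 mR/h
C: 247 × (1.70/4.10)² = 42.46 mR/h
Total = 1.388 + 4.073 + 42.46 = 47.92 mR/h.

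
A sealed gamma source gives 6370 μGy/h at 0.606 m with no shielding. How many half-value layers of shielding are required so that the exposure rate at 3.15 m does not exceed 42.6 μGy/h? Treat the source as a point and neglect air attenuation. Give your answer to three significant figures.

2.47 half-value layers

At 3.15 m, distance alone gives (0.606/3.15)² = 0.03701, so 6370 × 0.03701 = 235.8 μGy/h.
Further attenuation needed: 235.8/42.6 = 5.535.
n = log₂(5.535) = 2.469 half-value layers.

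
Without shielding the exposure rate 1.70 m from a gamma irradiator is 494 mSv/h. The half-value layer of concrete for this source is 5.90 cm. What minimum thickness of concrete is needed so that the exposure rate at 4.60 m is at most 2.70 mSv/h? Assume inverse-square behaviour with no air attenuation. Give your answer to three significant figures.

At 4.60 m, distance alone gives 494 × (1.70/4.60)² = 494 × 0.1366 = 67.48 mSv/h.
Further attenuation needed: 67.48/2.70 = 24.99.
n = log₂(24.99) = 4.643 half-value layers.
Thickness = 4.643 × 5.90 cm = 27.39 cm.

27.4 cm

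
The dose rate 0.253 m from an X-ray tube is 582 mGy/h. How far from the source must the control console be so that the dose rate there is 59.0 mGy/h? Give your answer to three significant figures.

Since intensity falls as 1/r², d₂ = d₁·√(I₁/I₂).
I₁/I₂ = 582/59.0 = 9.864, so d₂ = 0.253 × √9.864 = 0.7946 m.

0.795 m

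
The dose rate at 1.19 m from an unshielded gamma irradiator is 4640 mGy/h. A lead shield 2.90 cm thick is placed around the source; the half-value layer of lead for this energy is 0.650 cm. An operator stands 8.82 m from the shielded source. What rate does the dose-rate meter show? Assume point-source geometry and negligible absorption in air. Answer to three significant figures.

3.83 mGy/h

Distance alone: 4640 × (1.19/8.82)² = 4640 × 0.01820 = 84.45 mGy/h.
Shield: 2.90/0.650 = 4.462 half-value layers → attenuation 2^(−4.462) = 0.04537.
Combined: 84.45 × 0.04537 = 3.831 mGy/h.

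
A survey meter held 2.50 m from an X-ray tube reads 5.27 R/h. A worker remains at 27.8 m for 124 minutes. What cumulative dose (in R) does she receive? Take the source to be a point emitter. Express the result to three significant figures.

0.0881 R

Applying the 1/r² law, rate at 27.8 m:
(2.50/27.8)² = 0.008087, so 5.27 × 0.008087 = 0.04262 R/h.
Dose = rate × time = 0.04262 R/h × 2.067 h = 0.08810 R.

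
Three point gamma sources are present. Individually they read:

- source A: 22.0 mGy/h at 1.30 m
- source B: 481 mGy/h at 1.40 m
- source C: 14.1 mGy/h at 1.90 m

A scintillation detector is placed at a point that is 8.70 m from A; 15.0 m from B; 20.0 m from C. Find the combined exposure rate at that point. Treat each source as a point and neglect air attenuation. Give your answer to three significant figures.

4.81 mGy/h

Each source contributes Iᵢ·(dᵢ/rᵢ)²; contributions add.
A: 22.0 × (1.30/8.70)² = 0.4912 mGy/h
B: 481 × (1.40/15.0)² = 4.190 mGy/h
C: 14.1 × (1.90/20.0)² = 0.1273 mGy/h
Total = 0.4912 + 4.190 + 0.1273 = 4.809 mGy/h.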